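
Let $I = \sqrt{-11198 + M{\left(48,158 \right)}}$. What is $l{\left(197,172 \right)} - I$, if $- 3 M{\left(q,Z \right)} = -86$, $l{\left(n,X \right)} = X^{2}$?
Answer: $29584 - \frac{2 i \sqrt{25131}}{3} \approx 29584.0 - 105.69 i$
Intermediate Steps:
$M{\left(q,Z \right)} = \frac{86}{3}$ ($M{\left(q,Z \right)} = \left(- \frac{1}{3}\right) \left(-86\right) = \frac{86}{3}$)
$I = \frac{2 i \sqrt{25131}}{3}$ ($I = \sqrt{-11198 + \frac{86}{3}} = \sqrt{- \frac{33508}{3}} = \frac{2 i \sqrt{25131}}{3} \approx 105.69 i$)
$l{\left(197,172 \right)} - I = 172^{2} - \frac{2 i \sqrt{25131}}{3} = 29584 - \frac{2 i \sqrt{25131}}{3}$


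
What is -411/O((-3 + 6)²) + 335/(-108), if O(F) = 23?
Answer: -52093/2484 ≈ -20.971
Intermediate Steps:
-411/O((-3 + 6)²) + 335/(-108) = -411/23 + 335/(-108) = -411*1/23 + 335*(-1/108) = -411/23 - 335/108 = -52093/2484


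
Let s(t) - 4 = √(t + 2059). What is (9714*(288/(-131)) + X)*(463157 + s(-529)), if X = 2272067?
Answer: 136559845881345/131 + 884529435*√170/131 ≈ 1.0425e+12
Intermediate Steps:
s(t) = 4 + √(2059 + t) (s(t) = 4 + √(t + 2059) = 4 + √(2059 + t))
(9714*(288/(-131)) + X)*(463157 + s(-529)) = (9714*(288/(-131)) + 2272067)*(463157 + (4 + √(2059 - 529))) = (9714*(288*(-1/131)) + 2272067)*(463157 + (4 + √1530)) = (9714*(-288/131) + 2272067)*(463157 + (4 + 3*√170)) = (-2797632/131 + 2272067)*(463161 + 3*√170) = 294843145*(463161 + 3*√170)/131 = 136559845881345/131 + 884529435*√170/131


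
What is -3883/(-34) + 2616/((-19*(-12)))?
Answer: 81189/646 ≈ 125.68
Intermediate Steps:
-3883/(-34) + 2616/((-19*(-12))) = -3883*(-1/34) + 2616/228 = 3883/34 + 2616*(1/228) = 3883/34 + 218/19 = 81189/646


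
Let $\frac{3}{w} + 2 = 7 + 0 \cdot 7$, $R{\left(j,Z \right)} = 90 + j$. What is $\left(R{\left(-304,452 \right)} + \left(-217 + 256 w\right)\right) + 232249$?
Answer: $\frac{1159858}{5} \approx 2.3197 \cdot 10^{5}$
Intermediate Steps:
$w = \frac{3}{5}$ ($w = \frac{3}{-2 + \left(7 + 0 \cdot 7\right)} = \frac{3}{-2 + \left(7 + 0\right)} = \frac{3}{-2 + 7} = \frac{3}{5} \approx 0.6$)
$\left(R{\left(-304,452 \right)} + \left(-217 + 256 w\right)\right) + 232249 = \left(\left(90 - 304\right) + \left(-217 + 256 \cdot \frac{3}{5}\right)\right) + 232249 = \left(-214 + \left(-217 + \frac{768}{5}\right)\right) + 232249 = \left(-214 - \frac{317}{5}\right) + 232249 = - \frac{1387}{5} + 232249 = \frac{1159858}{5}$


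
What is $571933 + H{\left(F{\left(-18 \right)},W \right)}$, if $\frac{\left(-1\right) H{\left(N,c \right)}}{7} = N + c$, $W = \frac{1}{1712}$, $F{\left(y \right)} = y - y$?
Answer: $\frac{979149289}{1712} \approx 5.7193 \cdot 10^{5}$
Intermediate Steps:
$F{\left(y \right)} = 0$
$W = \frac{1}{1712} \approx 0.00058411$
$H{\left(N,c \right)} = - 7 N - 7 c$ ($H{\left(N,c \right)} = - 7 \left(N + c\right) = - 7 N - 7 c$)
$571933 + H{\left(F{\left(-18 \right)},W \right)} = 571933 - \frac{7}{1712} = \frac{979149289}{1712}$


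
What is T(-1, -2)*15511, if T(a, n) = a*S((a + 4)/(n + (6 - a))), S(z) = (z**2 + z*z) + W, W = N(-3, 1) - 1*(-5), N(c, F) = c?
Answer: -1054748/25 ≈ -42190.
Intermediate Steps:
W = 2 (W = -3 - 1*(-5) = -3 + 5 = 2)
S(z) = 2 + 2*z**2 (S(z) = (z**2 + z*z) + 2 = (z**2 + z**2) + 2 = 2*z**2 + 2 = 2 + 2*z**2)
T(a, n) = a*(2 + 2*(4 + a)**2/(6 + n - a)**2) (T(a, n) = a*(2 + 2*((a + 4)/(n + (6 - a)))**2) = a*(2 + 2*((4 + a)/(6 + n - a))**2) = a*(2 + 2*((4 + a)**2/(6 + n - a)**2)) = a*(2 + 2*(4 + a)**2/(6 + n - a)**2))
T(-1, -2)*15511 = (2*(-1) + 2*(-1)*(4 - 1)**2/(6 - 2 - 1*(-1))**2)*15511 = (-2 + 2*(-1)*3**2/(6 - 2 + 1)**2)*15511 = (-2 + 2*(-1)*9/5**2)*15511 = (-2 + 2*(-1)*9*(1/25))*15511 = (-2 - 18/25)*15511 = -68/25*15511 = -1054748/25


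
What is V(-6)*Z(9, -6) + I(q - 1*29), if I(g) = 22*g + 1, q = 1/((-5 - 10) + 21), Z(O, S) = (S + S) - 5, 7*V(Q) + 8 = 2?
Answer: -12994/21 ≈ -618.76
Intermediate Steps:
V(Q) = -6/7 (V(Q) = -8/7 + (1/7)*2 = -8/7 + 2/7 = -6/7)
Z(O, S) = -5 + 2*S (Z(O, S) = 2*S - 5 = -5 + 2*S)
q = 1/6 (q = 1/(-15 + 21) = 1/6 ≈ 0.16667)
I(g) = 1 + 22*g
V(-6)*Z(9, -6) + I(q - 1*29) = -6*(-5 + 2*(-6))/7 + (1 + 22*(1/6 - 1*29)) = -6*(-5 - 12)/7 + (1 + 22*(1/6 - 29)) = -6/7*(-17) + (1 + 22*(-173/6)) = 102/7 + (1 - 1903/3) = 102/7 - 1900/3 = -12994/21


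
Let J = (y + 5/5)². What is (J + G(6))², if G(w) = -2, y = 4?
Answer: 529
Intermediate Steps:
J = 25 (J = (4 + 5/5)² = (4 + 5*(⅕))² = (4 + 1)² = 5² = 25)
(J + G(6))² = (25 - 2)² = 23² = 529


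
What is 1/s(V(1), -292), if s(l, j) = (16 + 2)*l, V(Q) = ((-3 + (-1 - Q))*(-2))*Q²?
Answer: 1/180 ≈ 0.0055556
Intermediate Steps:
V(Q) = Q²*(8 + 2*Q) (V(Q) = ((-4 - Q)*(-2))*Q² = (8 + 2*Q)*Q² = Q²*(8 + 2*Q))
s(l, j) = 18*l
1/s(V(1), -292) = 1/(18*(2*1²*(4 + 1))) = 1/(18*(2*1*5)) = 1/(18*10) = 1/180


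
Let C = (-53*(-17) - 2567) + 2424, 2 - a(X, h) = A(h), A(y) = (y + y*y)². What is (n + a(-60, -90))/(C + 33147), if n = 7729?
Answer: -64152369/33905 ≈ -1892.1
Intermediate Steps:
A(y) = (y + y²)²
a(X, h) = 2 - h²*(1 + h)²
C = 758 (C = (901 - 2567) + 2424 = -1666 + 2424 = 758)
(n + a(-60, -90))/(C + 33147) = (7729 + (2 - 1*(-90)²*(1 - 90)²))/(758 + 33147) = (7729 + (2 - 1*8100*(-89)²))/33905 = (7729 + (2 - 1*8100*7921))*(1/33905) = (7729 + (2 - 64160100))*(1/33905) = (7729 - 64160098)*(1/33905) = -64152369*1/33905 = -64152369/33905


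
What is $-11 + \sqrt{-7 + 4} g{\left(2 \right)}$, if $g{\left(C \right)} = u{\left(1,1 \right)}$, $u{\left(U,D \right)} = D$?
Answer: $-11 + i \sqrt{3} \approx -11.0 + 1.732 i$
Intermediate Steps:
$g{\left(C \right)} = 1$
$-11 + \sqrt{-7 + 4} g{\left(2 \right)} = -11 + \sqrt{-7 + 4} \cdot 1 = -11 + \sqrt{-3} \cdot 1 = -11 + i \sqrt{3} \cdot 1 = -11 + i \sqrt{3}$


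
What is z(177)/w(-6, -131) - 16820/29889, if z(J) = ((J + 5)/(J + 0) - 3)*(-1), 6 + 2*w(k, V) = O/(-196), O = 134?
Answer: -1331517952/1155060405 ≈ -1.1528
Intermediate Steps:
w(k, V) = -655/196 (w(k, V) = -3 + (134/(-196))/2 = -3 + (134*(-1/196))/2 = -3 + (½)*(-67/98) = -3 - 67/196 = -655/196)
z(J) = 3 - (5 + J)/J (z(J) = ((5 + J)/J - 3)*(-1) = (-3 + (5 + J)/J)*(-1) = 3 - (5 + J)/J)
z(177)/w(-6, -131) - 16820/29889 = (2 - 5/177)/(-655/196) - 16820/29889 = (2 - 5*1/177)*(-196/655) - 16820*1/29889 = (2 - 5/177)*(-196/655) - 16820/29889 = (349/177)*(-196/655) - 16820/29889 = -68404/115935 - 16820/29889 = -1331517952/1155060405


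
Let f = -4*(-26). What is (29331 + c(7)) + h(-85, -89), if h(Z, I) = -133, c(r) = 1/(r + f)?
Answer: 3240979/111 ≈ 29198.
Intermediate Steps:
f = 104
c(r) = 1/(104 + r) (c(r) = 1/(r + 104) = 1/(104 + r))
(29331 + c(7)) + h(-85, -89) = (29331 + 1/(104 + 7)) - 133 = (29331 + 1/111) - 133 = 3255742/111 - 133 = 3240979/111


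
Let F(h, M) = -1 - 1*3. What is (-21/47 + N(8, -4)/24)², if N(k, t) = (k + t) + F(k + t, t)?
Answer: 441/2209 ≈ 0.19964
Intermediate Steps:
F(h, M) = -4 (F(h, M) = -1 - 3 = -4)
N(k, t) = -4 + k + t (N(k, t) = (k + t) - 4 = -4 + k + t)
(-21/47 + N(8, -4)/24)² = (-21/47 + (-4 + 8 - 4)/24)² = (-21*1/47 + 0*(1/24))² = (-21/47 + 0)² = (-21/47)² = 441/2209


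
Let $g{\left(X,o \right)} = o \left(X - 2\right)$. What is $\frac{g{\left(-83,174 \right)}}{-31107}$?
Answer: $\frac{4930}{10369} \approx 0.47546$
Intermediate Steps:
$g{\left(X,o \right)} = o \left(-2 + X\right)$
$\frac{g{\left(-83,174 \right)}}{-31107} = \frac{174 \left(-2 - 83\right)}{-31107} = 174 \left(-85\right) \left(- \frac{1}{31107}\right) = \left(-14790\right) \left(- \frac{1}{31107}\right) = \frac{4930}{10369}$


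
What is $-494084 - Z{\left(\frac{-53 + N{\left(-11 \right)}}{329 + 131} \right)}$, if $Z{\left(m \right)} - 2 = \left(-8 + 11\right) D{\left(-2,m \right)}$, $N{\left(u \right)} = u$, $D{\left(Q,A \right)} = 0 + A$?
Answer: $- \frac{56819842}{115} \approx -4.9409 \cdot 10^{5}$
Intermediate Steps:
$D{\left(Q,A \right)} = A$
$Z{\left(m \right)} = 2 + 3 m$ ($Z{\left(m \right)} = 2 + \left(-8 + 11\right) m = 2 + 3 m$)
$-494084 - Z{\left(\frac{-53 + N{\left(-11 \right)}}{329 + 131} \right)} = -494084 - \left(2 + 3 \frac{-53 - 11}{329 + 131}\right) = -494084 - \left(2 + 3 \left(- \frac{64}{460}\right)\right) = -494084 - \left(2 + 3 \left(\left(-64\right) \frac{1}{460}\right)\right) = -494084 - \left(2 + 3 \left(- \frac{16}{115}\right)\right) = -494084 - \left(2 - \frac{48}{115}\right) = -494084 - \frac{182}{115} = - \frac{56819842}{115}$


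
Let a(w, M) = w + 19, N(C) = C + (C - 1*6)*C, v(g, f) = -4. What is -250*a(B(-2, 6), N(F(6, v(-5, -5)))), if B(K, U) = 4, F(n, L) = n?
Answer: -5750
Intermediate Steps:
N(C) = C + C*(-6 + C) (N(C) = C + (C - 6)*C = C + (-6 + C)*C = C + C*(-6 + C))
a(w, M) = 19 + w
-250*a(B(-2, 6), N(F(6, v(-5, -5)))) = -250*(19 + 4) = -250*23 = -5750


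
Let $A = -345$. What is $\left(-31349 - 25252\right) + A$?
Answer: $-56946$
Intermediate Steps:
$\left(-31349 - 25252\right) + A = \left(-31349 - 25252\right) - 345 = -56601 - 345 = -56946$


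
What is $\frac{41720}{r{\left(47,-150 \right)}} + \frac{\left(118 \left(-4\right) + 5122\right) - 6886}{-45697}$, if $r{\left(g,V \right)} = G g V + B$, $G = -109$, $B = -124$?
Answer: $\frac{1812227888}{17555096611} \approx 0.10323$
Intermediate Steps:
$r{\left(g,V \right)} = -124 - 109 V g$ ($r{\left(g,V \right)} = - 109 g V - 124 = - 109 V g - 124 = -124 - 109 V g$)
$\frac{41720}{r{\left(47,-150 \right)}} + \frac{\left(118 \left(-4\right) + 5122\right) - 6886}{-45697} = \frac{41720}{-124 - \left(-16350\right) 47} + \frac{\left(118 \left(-4\right) + 5122\right) - 6886}{-45697} = \frac{41720}{-124 + 768450} + \left(\left(-472 + 5122\right) - 6886\right) \left(- \frac{1}{45697}\right) = \frac{41720}{768326} + \left(4650 - 6886\right) \left(- \frac{1}{45697}\right) = 41720 \cdot \frac{1}{768326} - - \frac{2236}{45697} = \frac{20860}{384163} + \frac{2236}{45697} = \frac{1812227888}{17555096611}$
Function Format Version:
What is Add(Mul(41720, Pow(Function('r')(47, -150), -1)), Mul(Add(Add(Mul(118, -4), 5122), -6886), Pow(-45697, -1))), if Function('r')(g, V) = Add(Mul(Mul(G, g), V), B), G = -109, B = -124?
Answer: Rational(1812227888, 17555096611) ≈ 0.10323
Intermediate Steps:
Function('r')(g, V) = Add(-124, Mul(-109, V, g)) (Function('r')(g, V) = Add(Mul(Mul(-109, g), V), -124) = Add(Mul(-109, V, g), -124) = Add(-124, Mul(-109, V, g)))
Add(Mul(41720, Pow(Function('r')(47, -150), -1)), Mul(Add(Add(Mul(118, -4), 5122), -6886), Pow(-45697, -1))) = Add(Mul(41720, Pow(Add(-124, Mul(-109, -150, 47)), -1)), Mul(Add(Add(Mul(118, -4), 5122), -6886), Pow(-45697, -1))) = Add(Mul(41720, Pow(Add(-124, 768450), -1)), Mul(Add(Add(-472, 5122), -6886), Rational(-1, 45697))) = Add(Mul(41720, Pow(768326, -1)), Mul(Add(4650, -6886), Rational(-1, 45697))) = Add(Mul(41720, Rational(1, 768326)), Mul(-2236, Rational(-1, 45697))) = Add(Rational(20860, 384163), Rational(2236, 45697)) = Rational(1812227888, 17555096611)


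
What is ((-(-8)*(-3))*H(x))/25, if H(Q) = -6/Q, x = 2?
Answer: 72/25 ≈ 2.8800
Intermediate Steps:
((-(-8)*(-3))*H(x))/25 = ((-(-8)*(-3))*(-6/2))/25 = ((-2*12)*(-6*1/2))*(1/25) = -24*(-3)*(1/25) = 72*(1/25) = 72/25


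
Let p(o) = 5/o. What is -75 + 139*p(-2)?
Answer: -845/2 ≈ -422.50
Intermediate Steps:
-75 + 139*p(-2) = -75 + 139*(5/(-2)) = -75 + 139*(5*(-½)) = -75 + 139*(-5/2) = -75 - 695/2 = -845/2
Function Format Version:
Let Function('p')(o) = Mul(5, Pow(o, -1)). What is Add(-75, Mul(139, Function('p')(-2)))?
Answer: Rational(-845, 2) ≈ -422.50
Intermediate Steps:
Add(-75, Mul(139, Function('p')(-2))) = Add(-75, Mul(139, Mul(5, Pow(-2, -1)))) = Add(-75, Mul(139, Mul(5, Rational(-1, 2)))) = Add(-75, Mul(139, Rational(-5, 2))) = Add(-75, Rational(-695, 2)) = Rational(-845, 2)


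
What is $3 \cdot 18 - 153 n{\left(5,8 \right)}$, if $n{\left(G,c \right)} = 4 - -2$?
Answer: $-864$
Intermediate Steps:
$n{\left(G,c \right)} = 6$ ($n{\left(G,c \right)} = 4 + 2 = 6$)
$3 \cdot 18 - 153 n{\left(5,8 \right)} = 3 \cdot 18 - 918 = 54 - 918 = -864$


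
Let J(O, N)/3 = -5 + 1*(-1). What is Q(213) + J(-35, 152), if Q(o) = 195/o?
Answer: -1213/71 ≈ -17.085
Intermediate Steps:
J(O, N) = -18 (J(O, N) = 3*(-5 + 1*(-1)) = 3*(-5 - 1) = 3*(-6) = -18)
Q(213) + J(-35, 152) = 195/213 - 18 = 195*(1/213) - 18 = 65/71 - 18 = -1213/71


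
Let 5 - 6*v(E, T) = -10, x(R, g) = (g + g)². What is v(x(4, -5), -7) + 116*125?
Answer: 29005/2 ≈ 14503.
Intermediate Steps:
x(R, g) = 4*g² (x(R, g) = (2*g)² = 4*g²)
v(E, T) = 5/2 (v(E, T) = ⅚ - ⅙*(-10) = ⅚ + 5/3 = 5/2)
v(x(4, -5), -7) + 116*125 = 5/2 + 116*125 = 5/2 + 14500 = 29005/2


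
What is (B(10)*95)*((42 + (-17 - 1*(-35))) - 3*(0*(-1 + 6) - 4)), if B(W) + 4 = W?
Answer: 41040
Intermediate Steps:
B(W) = -4 + W
(B(10)*95)*((42 + (-17 - 1*(-35))) - 3*(0*(-1 + 6) - 4)) = ((-4 + 10)*95)*((42 + (-17 - 1*(-35))) - 3*(0*(-1 + 6) - 4)) = (6*95)*((42 + (-17 + 35)) - 3*(0*5 - 4)) = 570*((42 + 18) - 3*(0 - 4)) = 570*(60 - 3*(-4)) = 570*(60 + 12) = 570*72 = 41040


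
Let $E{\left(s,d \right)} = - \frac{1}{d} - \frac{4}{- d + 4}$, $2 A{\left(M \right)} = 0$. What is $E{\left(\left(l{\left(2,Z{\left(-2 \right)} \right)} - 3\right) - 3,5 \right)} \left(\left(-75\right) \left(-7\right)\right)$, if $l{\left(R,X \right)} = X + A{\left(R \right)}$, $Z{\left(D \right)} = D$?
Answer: $1995$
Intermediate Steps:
$A{\left(M \right)} = 0$ ($A{\left(M \right)} = \frac{1}{2} \cdot 0 = 0$)
$l{\left(R,X \right)} = X$ ($l{\left(R,X \right)} = X + 0 = X$)
$E{\left(s,d \right)} = - \frac{1}{d} - \frac{4}{4 - d}$
$E{\left(\left(l{\left(2,Z{\left(-2 \right)} \right)} - 3\right) - 3,5 \right)} \left(\left(-75\right) \left(-7\right)\right) = \frac{4 + 3 \cdot 5}{5 \left(-4 + 5\right)} \left(\left(-75\right) \left(-7\right)\right) = \frac{4 + 15}{5 \cdot 1} \cdot 525 = \frac{1}{5} \cdot 1 \cdot 19 \cdot 525 = \frac{19}{5} \cdot 525 = 1995$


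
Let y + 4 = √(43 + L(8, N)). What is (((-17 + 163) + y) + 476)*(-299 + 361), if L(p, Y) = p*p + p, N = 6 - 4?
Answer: 38316 + 62*√115 ≈ 38981.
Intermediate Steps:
N = 2
L(p, Y) = p + p² (L(p, Y) = p² + p = p + p²)
y = -4 + √115 (y = -4 + √(43 + 8*(1 + 8)) = -4 + √(43 + 8*9) = -4 + √(43 + 72) = -4 + √115 ≈ 6.7238)
(((-17 + 163) + y) + 476)*(-299 + 361) = (((-17 + 163) + (-4 + √115)) + 476)*(-299 + 361) = ((146 + (-4 + √115)) + 476)*62 = ((142 + √115) + 476)*62 = (618 + √115)*62 = 38316 + 62*√115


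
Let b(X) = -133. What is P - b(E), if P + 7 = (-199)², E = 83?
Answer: 39727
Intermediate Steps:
P = 39594 (P = -7 + (-199)² = -7 + 39601 = 39594)
P - b(E) = 39594 - 1*(-133) = 39594 + 133 = 39727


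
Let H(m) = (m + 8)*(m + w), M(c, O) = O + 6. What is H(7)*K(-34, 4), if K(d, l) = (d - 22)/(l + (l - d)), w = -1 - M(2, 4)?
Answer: 80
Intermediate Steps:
M(c, O) = 6 + O
w = -11 (w = -1 - (6 + 4) = -1 - 1*10 = -1 - 10 = -11)
H(m) = (-11 + m)*(8 + m) (H(m) = (m + 8)*(m - 11) = (8 + m)*(-11 + m) = (-11 + m)*(8 + m))
K(d, l) = (-22 + d)/(-d + 2*l)
H(7)*K(-34, 4) = (-88 + 7² - 3*7)*((22 - 1*(-34))/(-34 - 2*4)) = (-88 + 49 - 21)*((22 + 34)/(-34 - 8)) = -60*56/(-42) = -(-10)*56/7 = -60*(-4/3) = 80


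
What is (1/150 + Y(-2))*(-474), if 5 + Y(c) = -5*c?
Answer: -59329/25 ≈ -2373.2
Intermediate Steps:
Y(c) = -5 - 5*c
(1/150 + Y(-2))*(-474) = (1/150 + (-5 - 5*(-2)))*(-474) = (1/150 + (-5 + 10))*(-474) = (1/150 + 5)*(-474) = (751/150)*(-474) = -59329/25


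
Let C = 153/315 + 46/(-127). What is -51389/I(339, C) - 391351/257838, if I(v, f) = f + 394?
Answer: -59582013983519/451700977602 ≈ -131.91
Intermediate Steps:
C = 549/4445 (C = 153*(1/315) + 46*(-1/127) = 17/35 - 46/127 = 549/4445 ≈ 0.12351)
I(v, f) = 394 + f
-51389/I(339, C) - 391351/257838 = -51389/(394 + 549/4445) - 391351/257838 = -51389/1751879/4445 - 391351*1/257838 = -51389*4445/1751879 - 391351/257838 = -228424105/1751879 - 391351/257838 = -59582013983519/451700977602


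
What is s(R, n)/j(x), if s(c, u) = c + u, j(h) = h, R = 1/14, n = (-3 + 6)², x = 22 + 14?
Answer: 127/504 ≈ 0.25198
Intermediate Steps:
x = 36
n = 9 (n = 3² = 9)
R = 1/14 ≈ 0.071429
s(R, n)/j(x) = (1/14 + 9)/36 = (127/14)*(1/36) = 127/504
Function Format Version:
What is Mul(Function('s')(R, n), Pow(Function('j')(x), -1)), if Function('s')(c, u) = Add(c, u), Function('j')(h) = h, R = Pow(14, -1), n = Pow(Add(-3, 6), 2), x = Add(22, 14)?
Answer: Rational(127, 504) ≈ 0.25198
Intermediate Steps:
x = 36
n = 9 (n = Pow(3, 2) = 9)
R = Rational(1, 14) ≈ 0.071429
Mul(Function('s')(R, n), Pow(Function('j')(x), -1)) = Mul(Add(Rational(1, 14), 9), Pow(36, -1)) = Mul(Rational(127, 14), Rational(1, 36)) = Rational(127, 504)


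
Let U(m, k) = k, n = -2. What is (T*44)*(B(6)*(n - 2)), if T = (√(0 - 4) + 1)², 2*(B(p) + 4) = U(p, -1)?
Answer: -2376 + 3168*I ≈ -2376.0 + 3168.0*I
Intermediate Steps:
B(p) = -9/2 (B(p) = -4 + (½)*(-1) = -4 - ½ = -9/2)
T = (1 + 2*I)² (T = (√(-4) + 1)² = (2*I + 1)² = (1 + 2*I)² ≈ -3.0 + 4.0*I)
(T*44)*(B(6)*(n - 2)) = ((-3 + 4*I)*44)*(-9*(-2 - 2)/2) = (-132 + 176*I)*(-9/2*(-4)) = (-132 + 176*I)*18 = -2376 + 3168*I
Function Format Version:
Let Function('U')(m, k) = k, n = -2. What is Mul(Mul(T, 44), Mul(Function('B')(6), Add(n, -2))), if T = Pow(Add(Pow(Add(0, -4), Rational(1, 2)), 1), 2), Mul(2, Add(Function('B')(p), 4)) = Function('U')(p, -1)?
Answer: Add(-2376, Mul(3168, I)) ≈ Add(-2376.0, Mul(3168.0, I))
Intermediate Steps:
Function('B')(p) = Rational(-9, 2) (Function('B')(p) = Add(-4, Mul(Rational(1, 2), -1)) = Add(-4, Rational(-1, 2)) = Rational(-9, 2))
T = Pow(Add(1, Mul(2, I)), 2) (T = Pow(Add(Pow(-4, Rational(1, 2)), 1), 2) = Pow(Add(Mul(2, I), 1), 2) = Pow(Add(1, Mul(2, I)), 2) ≈ Add(-3.0000, Mul(4.0000, I)))
Mul(Mul(T, 44), Mul(Function('B')(6), Add(n, -2))) = Mul(Mul(Add(-3, Mul(4, I)), 44), Mul(Rational(-9, 2), Add(-2, -2))) = Mul(Add(-132, Mul(176, I)), Mul(Rational(-9, 2), -4)) = Mul(Add(-132, Mul(176, I)), 18) = Add(-2376, Mul(3168, I))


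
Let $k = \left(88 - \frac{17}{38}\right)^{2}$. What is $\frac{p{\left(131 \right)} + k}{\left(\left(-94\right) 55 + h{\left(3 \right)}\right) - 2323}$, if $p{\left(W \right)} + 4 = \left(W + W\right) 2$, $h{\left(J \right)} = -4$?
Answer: $- \frac{11819809}{10825668} \approx -1.0918$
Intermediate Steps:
$p{\left(W \right)} = -4 + 4 W$ ($p{\left(W \right)} = -4 + \left(W + W\right) 2 = -4 + 2 W 2 = -4 + 4 W$)
$k = \frac{11068929}{1444}$ ($k = \left(88 - \frac{17}{38}\right)^{2} = \left(\frac{3327}{38}\right)^{2} = \frac{11068929}{1444} \approx 7665.5$)
$\frac{p{\left(131 \right)} + k}{\left(\left(-94\right) 55 + h{\left(3 \right)}\right) - 2323} = \frac{\left(-4 + 4 \cdot 131\right) + \frac{11068929}{1444}}{\left(\left(-94\right) 55 - 4\right) - 2323} = \frac{\left(-4 + 524\right) + \frac{11068929}{1444}}{\left(-5170 - 4\right) - 2323} = \frac{520 + \frac{11068929}{1444}}{-5174 - 2323} = \frac{11819809}{1444 \left(-7497\right)} = \frac{11819809}{1444} \left(- \frac{1}{7497}\right) = - \frac{11819809}{10825668}$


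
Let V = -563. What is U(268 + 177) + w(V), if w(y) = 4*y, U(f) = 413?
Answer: -1839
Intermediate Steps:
U(268 + 177) + w(V) = 413 + 4*(-563) = 413 - 2252 = -1839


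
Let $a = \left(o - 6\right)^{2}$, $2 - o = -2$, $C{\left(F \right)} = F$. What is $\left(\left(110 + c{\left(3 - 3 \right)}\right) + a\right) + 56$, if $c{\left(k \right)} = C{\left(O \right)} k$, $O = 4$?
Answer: $170$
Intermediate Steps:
$o = 4$ ($o = 2 - -2 = 2 + 2 = 4$)
$a = 4$ ($a = \left(4 - 6\right)^{2} = \left(-2\right)^{2} = 4$)
$c{\left(k \right)} = 4 k$
$\left(\left(110 + c{\left(3 - 3 \right)}\right) + a\right) + 56 = \left(\left(110 + 4 \left(3 - 3\right)\right) + 4\right) + 56 = \left(\left(110 + 4 \cdot 0\right) + 4\right) + 56 = \left(\left(110 + 0\right) + 4\right) + 56 = \left(110 + 4\right) + 56 = 114 + 56 = 170$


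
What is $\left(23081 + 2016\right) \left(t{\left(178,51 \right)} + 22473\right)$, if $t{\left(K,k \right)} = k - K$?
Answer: $560817562$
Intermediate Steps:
$\left(23081 + 2016\right) \left(t{\left(178,51 \right)} + 22473\right) = \left(23081 + 2016\right) \left(\left(51 - 178\right) + 22473\right) = 25097 \left(\left(51 - 178\right) + 22473\right) = 25097 \left(-127 + 22473\right) = 25097 \cdot 22346 = 560817562$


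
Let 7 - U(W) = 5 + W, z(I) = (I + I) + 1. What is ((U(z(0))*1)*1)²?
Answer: 1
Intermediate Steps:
z(I) = 1 + 2*I (z(I) = 2*I + 1 = 1 + 2*I)
U(W) = 2 - W (U(W) = 7 - (5 + W) = 7 + (-5 - W) = 2 - W)
((U(z(0))*1)*1)² = (((2 - (1 + 2*0))*1)*1)² = (((2 - (1 + 0))*1)*1)² = (((2 - 1*1)*1)*1)² = (((2 - 1)*1)*1)² = ((1*1)*1)² = (1*1)² = 1² = 1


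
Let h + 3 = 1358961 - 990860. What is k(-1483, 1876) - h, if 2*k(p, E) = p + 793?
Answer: -368443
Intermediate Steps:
k(p, E) = 793/2 + p/2 (k(p, E) = (p + 793)/2 = (793 + p)/2 = 793/2 + p/2)
h = 368098 (h = -3 + (1358961 - 990860) = -3 + 368101 = 368098)
k(-1483, 1876) - h = (793/2 + (½)*(-1483)) - 1*368098 = (793/2 - 1483/2) - 368098 = -345 - 368098 = -368443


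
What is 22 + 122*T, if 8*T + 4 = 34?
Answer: 959/2 ≈ 479.50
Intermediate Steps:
T = 15/4 (T = -½ + (⅛)*34 = -½ + 17/4 = 15/4 ≈ 3.7500)
22 + 122*T = 22 + 122*(15/4) = 22 + 915/2 = 959/2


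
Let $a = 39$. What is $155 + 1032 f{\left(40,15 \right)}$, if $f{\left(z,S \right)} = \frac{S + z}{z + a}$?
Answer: $\frac{69005}{79} \approx 873.48$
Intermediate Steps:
$f{\left(z,S \right)} = \frac{S + z}{39 + z}$ ($f{\left(z,S \right)} = \frac{S + z}{z + 39} = \frac{S + z}{39 + z}$)
$155 + 1032 f{\left(40,15 \right)} = 155 + 1032 \frac{15 + 40}{39 + 40} = 155 + 1032 \cdot \frac{1}{79} \cdot 55 = 155 + 1032 \cdot \frac{55}{79} = 155 + \frac{56760}{79} = \frac{69005}{79}$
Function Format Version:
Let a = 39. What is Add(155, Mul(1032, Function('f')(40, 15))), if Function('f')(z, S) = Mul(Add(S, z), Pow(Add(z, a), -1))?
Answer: Rational(69005, 79) ≈ 873.48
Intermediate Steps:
Function('f')(z, S) = Mul(Pow(Add(39, z), -1), Add(S, z)) (Function('f')(z, S) = Mul(Add(S, z), Pow(Add(z, 39), -1)) = Mul(Add(S, z), Pow(Add(39, z), -1)) = Mul(Pow(Add(39, z), -1), Add(S, z)))
Add(155, Mul(1032, Function('f')(40, 15))) = Add(155, Mul(1032, Mul(Pow(Add(39, 40), -1), Add(15, 40)))) = Add(155, Mul(1032, Mul(Pow(79, -1), 55))) = Add(155, Mul(1032, Mul(Rational(1, 79), 55))) = Add(155, Mul(1032, Rational(55, 79))) = Add(155, Rational(56760, 79)) = Rational(69005, 79)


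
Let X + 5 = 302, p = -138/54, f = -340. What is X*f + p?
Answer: -908843/9 ≈ -1.0098e+5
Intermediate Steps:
p = -23/9 (p = -138*1/54 = -23/9 ≈ -2.5556)
X = 297 (X = -5 + 302 = 297)
X*f + p = 297*(-340) - 23/9 = -100980 - 23/9 = -908843/9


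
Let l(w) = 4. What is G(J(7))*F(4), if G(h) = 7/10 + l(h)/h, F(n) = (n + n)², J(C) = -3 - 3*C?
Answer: 512/15 ≈ 34.133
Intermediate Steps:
F(n) = 4*n² (F(n) = (2*n)² = 4*n²)
G(h) = 7/10 + 4/h
G(J(7))*F(4) = (7/10 + 4/(-3 - 3*7))*(4*4²) = (7/10 + 4/(-3 - 21))*(4*16) = (7/10 + 4/(-24))*64 = (7/10 + 4*(-1/24))*64 = (7/10 - ⅙)*64 = (8/15)*64 = 512/15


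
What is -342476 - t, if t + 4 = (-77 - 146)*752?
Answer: -174776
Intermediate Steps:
t = -167700 (t = -4 + (-77 - 146)*752 = -4 - 223*752 = -4 - 167696 = -167700)
-342476 - t = -342476 - 1*(-167700) = -342476 + 167700 = -174776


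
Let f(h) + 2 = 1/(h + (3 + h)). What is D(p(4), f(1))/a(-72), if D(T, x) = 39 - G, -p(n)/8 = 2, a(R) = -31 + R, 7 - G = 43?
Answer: -75/103 ≈ -0.72816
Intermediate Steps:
G = -36 (G = 7 - 1*43 = 7 - 43 = -36)
p(n) = -16 (p(n) = -8*2 = -16)
f(h) = -2 + 1/(3 + 2*h) (f(h) = -2 + 1/(h + (3 + h)) = -2 + 1/(3 + 2*h))
D(T, x) = 75 (D(T, x) = 39 - 1*(-36) = 39 + 36 = 75)
D(p(4), f(1))/a(-72) = 75/(-31 - 72) = 75/(-103) = 75*(-1/103) = -75/103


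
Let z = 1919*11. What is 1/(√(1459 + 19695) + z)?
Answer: 21109/445568727 - √21154/445568727 ≈ 4.7049e-5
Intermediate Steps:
z = 21109
1/(√(1459 + 19695) + z) = 1/(√(1459 + 19695) + 21109) = 1/(√21154 + 21109) = 1/(21109 + √21154)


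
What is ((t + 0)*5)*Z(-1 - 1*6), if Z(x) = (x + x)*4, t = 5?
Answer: -1400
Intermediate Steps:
Z(x) = 8*x (Z(x) = (2*x)*4 = 8*x)
((t + 0)*5)*Z(-1 - 1*6) = ((5 + 0)*5)*(8*(-1 - 1*6)) = (5*5)*(8*(-1 - 6)) = 25*(8*(-7)) = 25*(-56) = -1400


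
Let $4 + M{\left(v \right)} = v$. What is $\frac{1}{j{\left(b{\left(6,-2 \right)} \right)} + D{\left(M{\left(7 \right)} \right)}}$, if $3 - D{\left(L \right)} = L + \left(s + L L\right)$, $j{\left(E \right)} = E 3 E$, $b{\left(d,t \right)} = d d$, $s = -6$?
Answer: $\frac{1}{3885} \approx 0.0002574$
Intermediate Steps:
$b{\left(d,t \right)} = d^{2}$
$M{\left(v \right)} = -4 + v$
$j{\left(E \right)} = 3 E^{2}$ ($j{\left(E \right)} = 3 E E = 3 E^{2}$)
$D{\left(L \right)} = 9 - L - L^{2}$ ($D{\left(L \right)} = 3 - \left(L + \left(-6 + L L\right)\right) = 3 - \left(L + \left(-6 + L^{2}\right)\right) = 3 - \left(-6 + L + L^{2}\right) = 9 - L - L^{2}$)
$\frac{1}{j{\left(b{\left(6,-2 \right)} \right)} + D{\left(M{\left(7 \right)} \right)}} = \frac{1}{3 \left(6^{2}\right)^{2} - \left(-6 + \left(-4 + 7\right)^{2}\right)} = \frac{1}{3 \cdot 36^{2} - 3} = \frac{1}{3 \cdot 1296 - 3} = \frac{1}{3888 - 3} = \frac{1}{3885}$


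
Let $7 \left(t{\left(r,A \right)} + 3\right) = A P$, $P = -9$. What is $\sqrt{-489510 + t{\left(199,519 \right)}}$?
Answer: $\frac{i \sqrt{24018834}}{7} \approx 700.13 i$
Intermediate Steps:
$t{\left(r,A \right)} = -3 - \frac{9 A}{7}$ ($t{\left(r,A \right)} = -3 + \frac{A \left(-9\right)}{7} = -3 + \frac{\left(-9\right) A}{7} = -3 - \frac{9 A}{7}$)
$\sqrt{-489510 + t{\left(199,519 \right)}} = \sqrt{-489510 - \frac{4692}{7}} = \sqrt{- \frac{3431262}{7}} = \frac{i \sqrt{24018834}}{7}$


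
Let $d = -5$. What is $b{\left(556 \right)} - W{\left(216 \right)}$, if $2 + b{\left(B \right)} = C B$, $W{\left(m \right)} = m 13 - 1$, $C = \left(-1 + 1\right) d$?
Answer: $-2809$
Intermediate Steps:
$C = 0$ ($C = \left(-1 + 1\right) \left(-5\right) = 0 \left(-5\right) = 0$)
$W{\left(m \right)} = -1 + 13 m$ ($W{\left(m \right)} = 13 m - 1 = -1 + 13 m$)
$b{\left(B \right)} = -2$ ($b{\left(B \right)} = -2 + 0 B = -2 + 0 = -2$)
$b{\left(556 \right)} - W{\left(216 \right)} = -2 - \left(-1 + 13 \cdot 216\right) = -2 - \left(-1 + 2808\right) = -2 - 2807 = -2809$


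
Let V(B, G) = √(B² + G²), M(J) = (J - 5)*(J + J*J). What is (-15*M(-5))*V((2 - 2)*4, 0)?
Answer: 0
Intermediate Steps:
M(J) = (-5 + J)*(J + J²)
(-15*M(-5))*V((2 - 2)*4, 0) = (-(-75)*(-5 + (-5)² - 4*(-5)))*√(((2 - 2)*4)² + 0²) = (-(-75)*(-5 + 25 + 20))*√((0*4)² + 0) = (-(-75)*40)*√(0² + 0) = (-15*(-200))*√(0 + 0) = 3000*√0 = 3000*0 = 0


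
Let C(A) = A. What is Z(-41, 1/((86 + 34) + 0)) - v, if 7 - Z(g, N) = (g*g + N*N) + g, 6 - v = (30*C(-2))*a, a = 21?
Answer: -41745601/14400 ≈ -2899.0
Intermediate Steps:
v = 1266 (v = 6 - 30*(-2)*21 = 6 - (-60)*21 = 6 - 1*(-1260) = 6 + 1260 = 1266)
Z(g, N) = 7 - g - N**2 - g**2 (Z(g, N) = 7 - ((g*g + N*N) + g) = 7 - ((g**2 + N**2) + g) = 7 - ((N**2 + g**2) + g) = 7 - (g + N**2 + g**2) = 7 + (-g - N**2 - g**2) = 7 - g - N**2 - g**2)
Z(-41, 1/((86 + 34) + 0)) - v = (7 - 1*(-41) - (1/((86 + 34) + 0))**2 - 1*(-41)**2) - 1*1266 = (7 + 41 - (1/(120 + 0))**2 - 1*1681) - 1266 = (7 + 41 - (1/120)**2 - 1681) - 1266 = (7 + 41 - 1*1/14400 - 1681) - 1266 = (7 + 41 - 1/14400 - 1681) - 1266 = -23515201/14400 - 1266 = -41745601/14400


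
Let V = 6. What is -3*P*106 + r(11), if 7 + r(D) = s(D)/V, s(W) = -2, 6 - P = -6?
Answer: -11470/3 ≈ -3823.3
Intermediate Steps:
P = 12 (P = 6 - 1*(-6) = 6 + 6 = 12)
r(D) = -22/3 (r(D) = -7 - 2/6 = -7 - 2*⅙ = -7 - ⅓ = -22/3)
-3*P*106 + r(11) = -3*12*106 - 22/3 = -36*106 - 22/3 = -3816 - 22/3 = -11470/3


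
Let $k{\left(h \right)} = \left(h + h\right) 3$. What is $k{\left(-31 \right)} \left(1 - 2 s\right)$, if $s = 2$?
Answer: $558$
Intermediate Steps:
$k{\left(h \right)} = 6 h$ ($k{\left(h \right)} = 2 h 3 = 6 h$)
$k{\left(-31 \right)} \left(1 - 2 s\right) = 6 \left(-31\right) \left(1 - 4\right) = - 186 \left(1 - 4\right) = \left(-186\right) \left(-3\right) = 558$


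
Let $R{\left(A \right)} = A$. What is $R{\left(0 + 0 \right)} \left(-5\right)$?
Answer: $0$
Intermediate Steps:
$R{\left(0 + 0 \right)} \left(-5\right) = \left(0 + 0\right) \left(-5\right) = 0 \left(-5\right) = 0$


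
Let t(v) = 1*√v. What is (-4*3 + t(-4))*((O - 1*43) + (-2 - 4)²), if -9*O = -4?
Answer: 236/3 - 118*I/9 ≈ 78.667 - 13.111*I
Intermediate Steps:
O = 4/9 (O = -⅑*(-4) = 4/9 ≈ 0.44444)
t(v) = √v
(-4*3 + t(-4))*((O - 1*43) + (-2 - 4)²) = (-4*3 + √(-4))*((4/9 - 1*43) + (-2 - 4)²) = (-12 + 2*I)*((4/9 - 43) + (-6)²) = (-12 + 2*I)*(-383/9 + 36) = (-12 + 2*I)*(-59/9) = 236/3 - 118*I/9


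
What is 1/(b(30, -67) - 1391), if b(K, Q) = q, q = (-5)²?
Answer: -1/1366 ≈ -0.00073206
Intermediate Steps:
q = 25
b(K, Q) = 25
1/(b(30, -67) - 1391) = 1/(25 - 1391) = 1/(-1366) = -1/1366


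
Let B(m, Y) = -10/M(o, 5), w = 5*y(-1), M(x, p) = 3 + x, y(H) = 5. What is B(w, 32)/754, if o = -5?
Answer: 5/754 ≈ 0.0066313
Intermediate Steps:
w = 25 (w = 5*5 = 25)
B(m, Y) = 5 (B(m, Y) = -10/(3 - 5) = -10/(-2) = -10*(-½) = 5)
B(w, 32)/754 = 5/754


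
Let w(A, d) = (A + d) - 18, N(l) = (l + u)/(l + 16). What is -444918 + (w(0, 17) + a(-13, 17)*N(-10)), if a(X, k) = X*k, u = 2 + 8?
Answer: -444919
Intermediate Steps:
u = 10
N(l) = (10 + l)/(16 + l) (N(l) = (l + 10)/(l + 16) = (10 + l)/(16 + l))
w(A, d) = -18 + A + d
-444918 + (w(0, 17) + a(-13, 17)*N(-10)) = -444918 + ((-18 + 0 + 17) + (-13*17)*((10 - 10)/(16 - 10))) = -444918 + (-1 - 221*0/6) = -444918 + (-1 - 221*0) = -444918 + (-1 + 0) = -444918 - 1 = -444919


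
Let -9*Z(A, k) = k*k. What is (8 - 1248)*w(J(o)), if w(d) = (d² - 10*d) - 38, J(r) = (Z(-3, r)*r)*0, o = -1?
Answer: 47120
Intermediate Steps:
Z(A, k) = -k²/9 (Z(A, k) = -k*k/9 = -k²/9)
J(r) = 0 (J(r) = ((-r²/9)*r)*0 = -r³/9*0 = 0)
w(d) = -38 + d² - 10*d
(8 - 1248)*w(J(o)) = (8 - 1248)*(-38 + 0² - 10*0) = -1240*(-38 + 0 + 0) = -1240*(-38) = 47120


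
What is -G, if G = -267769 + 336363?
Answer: -68594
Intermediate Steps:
G = 68594
-G = -1*68594 = -68594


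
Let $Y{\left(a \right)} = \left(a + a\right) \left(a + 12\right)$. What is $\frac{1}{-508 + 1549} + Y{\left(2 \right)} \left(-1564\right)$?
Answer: $- \frac{91174943}{1041} \approx -87584.0$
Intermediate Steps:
$Y{\left(a \right)} = 2 a \left(12 + a\right)$
$\frac{1}{-508 + 1549} + Y{\left(2 \right)} \left(-1564\right) = \frac{1}{-508 + 1549} + 2 \cdot 2 \left(12 + 2\right) \left(-1564\right) = \frac{1}{1041} + 2 \cdot 2 \cdot 14 \left(-1564\right) = \frac{1}{1041} + 56 \left(-1564\right) = \frac{1}{1041} - 87584 = - \frac{91174943}{1041}$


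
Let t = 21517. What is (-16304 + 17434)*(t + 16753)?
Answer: 43245100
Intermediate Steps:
(-16304 + 17434)*(t + 16753) = (-16304 + 17434)*(21517 + 16753) = 1130*38270 = 43245100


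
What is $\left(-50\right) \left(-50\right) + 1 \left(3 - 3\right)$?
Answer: $2500$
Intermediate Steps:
$\left(-50\right) \left(-50\right) + 1 \left(3 - 3\right) = 2500 + 1 \cdot 0 = 2500 + 0 = 2500$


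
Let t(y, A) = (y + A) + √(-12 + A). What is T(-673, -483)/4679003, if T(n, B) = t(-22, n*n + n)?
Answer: 452234/4679003 + 26*√669/4679003 ≈ 0.096796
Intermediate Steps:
t(y, A) = A + y + √(-12 + A) (t(y, A) = (A + y) + √(-12 + A) = A + y + √(-12 + A))
T(n, B) = -22 + n + n² + √(-12 + n + n²) (T(n, B) = (n*n + n) - 22 + √(-12 + (n*n + n)) = (n² + n) - 22 + √(-12 + (n² + n)) = (n + n²) - 22 + √(-12 + (n + n²)) = (n + n²) - 22 + √(-12 + n + n²) = -22 + n + n² + √(-12 + n + n²))
T(-673, -483)/4679003 = (-22 + √(-12 - 673*(1 - 673)) - 673*(1 - 673))/4679003 = (-22 + √(-12 - 673*(-672)) - 673*(-672))*(1/4679003) = (-22 + √(-12 + 452256) + 452256)*(1/4679003) = (-22 + √452244 + 452256)*(1/4679003) = (-22 + 26*√669 + 452256)*(1/4679003) = (452234 + 26*√669)*(1/4679003) = 452234/4679003 + 26*√669/4679003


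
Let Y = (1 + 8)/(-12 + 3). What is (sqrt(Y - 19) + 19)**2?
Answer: 341 + 76*I*sqrt(5) ≈ 341.0 + 169.94*I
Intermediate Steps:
Y = -1 (Y = 9/(-9) = 9*(-1/9) = -1)
(sqrt(Y - 19) + 19)**2 = (sqrt(-1 - 19) + 19)**2 = (sqrt(-20) + 19)**2 = (2*I*sqrt(5) + 19)**2 = (19 + 2*I*sqrt(5))**2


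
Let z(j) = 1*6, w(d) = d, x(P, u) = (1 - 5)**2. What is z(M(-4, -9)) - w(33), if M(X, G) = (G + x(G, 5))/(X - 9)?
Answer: -27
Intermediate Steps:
x(P, u) = 16 (x(P, u) = (-4)**2 = 16)
M(X, G) = (16 + G)/(-9 + X) (M(X, G) = (G + 16)/(X - 9) = (16 + G)/(-9 + X))
z(j) = 6
z(M(-4, -9)) - w(33) = 6 - 1*33 = 6 - 33 = -27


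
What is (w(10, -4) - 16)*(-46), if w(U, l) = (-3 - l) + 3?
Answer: 552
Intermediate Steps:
w(U, l) = -l
(w(10, -4) - 16)*(-46) = (-1*(-4) - 16)*(-46) = (4 - 16)*(-46) = -12*(-46) = 552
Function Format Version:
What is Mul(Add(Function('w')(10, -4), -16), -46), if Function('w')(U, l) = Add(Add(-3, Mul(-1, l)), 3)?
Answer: 552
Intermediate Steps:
Function('w')(U, l) = Mul(-1, l)
Mul(Add(Function('w')(10, -4), -16), -46) = Mul(Add(Mul(-1, -4), -16), -46) = Mul(Add(4, -16), -46) = Mul(-12, -46) = 552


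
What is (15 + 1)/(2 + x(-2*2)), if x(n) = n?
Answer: -8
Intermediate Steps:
(15 + 1)/(2 + x(-2*2)) = (15 + 1)/(2 - 2*2) = 16/(2 - 4) = 16/(-2) = 16*(-½) = -8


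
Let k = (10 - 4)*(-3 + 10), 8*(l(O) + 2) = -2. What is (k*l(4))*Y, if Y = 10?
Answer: -945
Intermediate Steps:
l(O) = -9/4 (l(O) = -2 + (⅛)*(-2) = -2 - ¼ = -9/4)
k = 42 (k = 6*7 = 42)
(k*l(4))*Y = (42*(-9/4))*10 = -189/2*10 = -945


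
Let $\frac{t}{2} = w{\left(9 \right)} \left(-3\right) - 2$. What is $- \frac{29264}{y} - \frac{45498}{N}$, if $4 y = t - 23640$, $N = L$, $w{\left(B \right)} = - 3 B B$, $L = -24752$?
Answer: $\frac{976697185}{137286968} \approx 7.1143$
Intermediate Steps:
$w{\left(B \right)} = - 3 B^{2}$
$N = -24752$
$t = 1454$ ($t = 2 \left(- 3 \cdot 9^{2} \left(-3\right) - 2\right) = 2 \left(\left(-3\right) 81 \left(-3\right) - 2\right) = 2 \left(\left(-243\right) \left(-3\right) - 2\right) = 2 \left(729 - 2\right) = 2 \cdot 727 = 1454$)
$y = - \frac{11093}{2}$ ($y = \frac{1454 - 23640}{4} = \frac{1}{4} \left(-22186\right) = - \frac{11093}{2} \approx -5546.5$)
$- \frac{29264}{y} - \frac{45498}{N} = - \frac{29264}{- \frac{11093}{2}} - \frac{45498}{-24752} = \left(-29264\right) \left(- \frac{2}{11093}\right) - - \frac{22749}{12376} = \frac{58528}{11093} + \frac{22749}{12376} = \frac{976697185}{137286968}$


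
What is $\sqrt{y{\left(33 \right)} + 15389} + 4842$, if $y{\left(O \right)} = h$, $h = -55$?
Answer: $4842 + \sqrt{15334} \approx 4965.8$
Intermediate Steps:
$y{\left(O \right)} = -55$
$\sqrt{y{\left(33 \right)} + 15389} + 4842 = \sqrt{-55 + 15389} + 4842 = \sqrt{15334} + 4842 = 4842 + \sqrt{15334}$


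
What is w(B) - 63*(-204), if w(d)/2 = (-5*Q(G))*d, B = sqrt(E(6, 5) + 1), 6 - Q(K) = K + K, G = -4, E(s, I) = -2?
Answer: 12852 - 140*I ≈ 12852.0 - 140.0*I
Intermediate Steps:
Q(K) = 6 - 2*K (Q(K) = 6 - (K + K) = 6 - 2*K)
B = I (B = sqrt(-2 + 1) = sqrt(-1) = I ≈ 1.0*I)
w(d) = -140*d (w(d) = 2*((-5*(6 - 2*(-4)))*d) = 2*((-5*(6 + 8))*d) = 2*((-5*14)*d) = 2*(-70*d) = -140*d)
w(B) - 63*(-204) = -140*I - 63*(-204) = -140*I + 12852 = 12852 - 140*I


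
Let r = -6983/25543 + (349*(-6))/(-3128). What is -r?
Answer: -15822109/39949252 ≈ -0.39606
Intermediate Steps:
r = 15822109/39949252 (r = -6983*1/25543 - 2094*(-1/3128) = -6983/25543 + 1047/1564 = 15822109/39949252 ≈ 0.39606)
-r = -1*15822109/39949252 = -15822109/39949252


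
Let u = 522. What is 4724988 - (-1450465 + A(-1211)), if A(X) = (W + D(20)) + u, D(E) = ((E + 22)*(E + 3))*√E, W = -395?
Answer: 6175326 - 1932*√5 ≈ 6.1710e+6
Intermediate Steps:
D(E) = √E*(3 + E)*(22 + E) (D(E) = ((22 + E)*(3 + E))*√E = ((3 + E)*(22 + E))*√E = √E*(3 + E)*(22 + E))
A(X) = 127 + 1932*√5 (A(X) = (-395 + √20*(66 + 20² + 25*20)) + 522 = (-395 + (2*√5)*(66 + 400 + 500)) + 522 = (-395 + (2*√5)*966) + 522 = (-395 + 1932*√5) + 522 = 127 + 1932*√5)
4724988 - (-1450465 + A(-1211)) = 4724988 - (-1450465 + (127 + 1932*√5)) = 4724988 - (-1450338 + 1932*√5) = 4724988 + (1450338 - 1932*√5) = 6175326 - 1932*√5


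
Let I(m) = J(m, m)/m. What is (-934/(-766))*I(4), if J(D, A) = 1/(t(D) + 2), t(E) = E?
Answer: 467/9192 ≈ 0.050805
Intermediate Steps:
J(D, A) = 1/(2 + D) (J(D, A) = 1/(D + 2) = 1/(2 + D))
I(m) = 1/(m*(2 + m)) (I(m) = 1/((2 + m)*m) = 1/(m*(2 + m)))
(-934/(-766))*I(4) = (-934/(-766))*(1/(4*(2 + 4))) = (-934*(-1/766))*((1/4)/6) = 467*((1/4)*(1/6))/383 = (467/383)*(1/24) = 467/9192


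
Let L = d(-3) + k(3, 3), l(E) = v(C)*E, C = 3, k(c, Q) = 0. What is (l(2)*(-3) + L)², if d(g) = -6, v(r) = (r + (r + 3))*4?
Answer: 49284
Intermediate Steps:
v(r) = 12 + 8*r (v(r) = (r + (3 + r))*4 = (3 + 2*r)*4 = 12 + 8*r)
l(E) = 36*E (l(E) = (12 + 8*3)*E = (12 + 24)*E = 36*E)
L = -6 (L = -6 + 0 = -6)
(l(2)*(-3) + L)² = ((36*2)*(-3) - 6)² = (72*(-3) - 6)² = (-216 - 6)² = (-222)² = 49284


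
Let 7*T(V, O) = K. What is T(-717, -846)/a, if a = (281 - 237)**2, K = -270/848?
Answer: -135/5746048 ≈ -2.3494e-5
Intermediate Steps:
K = -135/424 (K = -270*1/848 = -135/424 ≈ -0.31840)
T(V, O) = -135/2968 (T(V, O) = (1/7)*(-135/424) = -135/2968)
a = 1936 (a = 44**2 = 1936)
T(-717, -846)/a = -135/2968/1936 = -135/2968*1/1936 = -135/5746048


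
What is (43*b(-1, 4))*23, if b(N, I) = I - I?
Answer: 0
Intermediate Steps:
b(N, I) = 0
(43*b(-1, 4))*23 = (43*0)*23 = 0*23 = 0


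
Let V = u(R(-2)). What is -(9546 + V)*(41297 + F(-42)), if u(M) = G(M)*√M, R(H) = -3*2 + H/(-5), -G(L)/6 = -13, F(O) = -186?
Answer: -392445606 - 6413316*I*√35/5 ≈ -3.9245e+8 - 7.5883e+6*I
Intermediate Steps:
G(L) = 78 (G(L) = -6*(-13) = 78)
R(H) = -6 - H/5 (R(H) = -6 + H*(-⅕) = -6 - H/5)
u(M) = 78*√M
V = 156*I*√35/5 (V = 78*√(-6 - ⅕*(-2)) = 78*√(-6 + ⅖) = 78*√(-28/5) = 78*(2*I*√35/5) = 156*I*√35/5 ≈ 184.58*I)
-(9546 + V)*(41297 + F(-42)) = -(9546 + 156*I*√35/5)*(41297 - 186) = -(9546 + 156*I*√35/5)*41111 = -(392445606 + 6413316*I*√35/5) = -392445606 - 6413316*I*√35/5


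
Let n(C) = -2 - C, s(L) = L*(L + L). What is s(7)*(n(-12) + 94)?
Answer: 10192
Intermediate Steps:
s(L) = 2*L² (s(L) = L*(2*L) = 2*L²)
s(7)*(n(-12) + 94) = (2*7²)*((-2 - 1*(-12)) + 94) = (2*49)*((-2 + 12) + 94) = 98*(10 + 94) = 98*104 = 10192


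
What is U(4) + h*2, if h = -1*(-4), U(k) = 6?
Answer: 14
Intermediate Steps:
h = 4
U(4) + h*2 = 6 + 4*2 = 6 + 8 = 14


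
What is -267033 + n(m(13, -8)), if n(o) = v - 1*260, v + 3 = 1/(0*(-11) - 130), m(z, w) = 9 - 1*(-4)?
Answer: -34748481/130 ≈ -2.6730e+5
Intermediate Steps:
m(z, w) = 13 (m(z, w) = 9 + 4 = 13)
v = -391/130 (v = -3 + 1/(0*(-11) - 130) = -3 + 1/(0 - 130) = -3 + 1/(-130) = -3 - 1/130 = -391/130 ≈ -3.0077)
n(o) = -34191/130 (n(o) = -391/130 - 1*260 = -391/130 - 260 = -34191/130)
-267033 + n(m(13, -8)) = -267033 - 34191/130 = -34748481/130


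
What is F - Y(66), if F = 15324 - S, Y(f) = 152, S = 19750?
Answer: -4578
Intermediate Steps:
F = -4426 (F = 15324 - 1*19750 = 15324 - 19750 = -4426)
F - Y(66) = -4426 - 1*152 = -4426 - 152 = -4578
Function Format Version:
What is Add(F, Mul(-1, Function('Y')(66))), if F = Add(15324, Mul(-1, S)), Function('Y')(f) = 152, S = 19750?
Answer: -4578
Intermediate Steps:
F = -4426 (F = Add(15324, Mul(-1, 19750)) = Add(15324, -19750) = -4426)
Add(F, Mul(-1, Function('Y')(66))) = Add(-4426, Mul(-1, 152)) = Add(-4426, -152) = -4578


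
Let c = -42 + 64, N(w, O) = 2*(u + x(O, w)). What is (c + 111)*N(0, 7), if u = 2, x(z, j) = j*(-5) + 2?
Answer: 1064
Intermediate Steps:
x(z, j) = 2 - 5*j (x(z, j) = -5*j + 2 = 2 - 5*j)
N(w, O) = 8 - 10*w (N(w, O) = 2*(2 + (2 - 5*w)) = 2*(4 - 5*w) = 8 - 10*w)
c = 22
(c + 111)*N(0, 7) = (22 + 111)*(8 - 10*0) = 133*(8 + 0) = 133*8 = 1064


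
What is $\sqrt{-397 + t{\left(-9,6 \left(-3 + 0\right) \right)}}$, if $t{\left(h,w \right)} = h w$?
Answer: $i \sqrt{235} \approx 15.33 i$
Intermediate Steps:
$\sqrt{-397 + t{\left(-9,6 \left(-3 + 0\right) \right)}} = \sqrt{-397 - 9 \cdot 6 \left(-3 + 0\right)} = \sqrt{-397 - 9 \cdot 6 \left(-3\right)} = \sqrt{-397 - -162} = \sqrt{-397 + 162} = \sqrt{-235} = i \sqrt{235}$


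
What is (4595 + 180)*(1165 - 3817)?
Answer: -12663300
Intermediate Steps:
(4595 + 180)*(1165 - 3817) = 4775*(-2652) = -12663300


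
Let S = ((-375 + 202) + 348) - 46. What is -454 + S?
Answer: -325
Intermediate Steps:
S = 129 (S = (-173 + 348) - 46 = 175 - 46 = 129)
-454 + S = -454 + 129 = -325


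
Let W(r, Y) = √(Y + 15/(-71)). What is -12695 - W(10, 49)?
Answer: -12695 - 2*√61486/71 ≈ -12702.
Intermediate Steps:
W(r, Y) = √(-15/71 + Y) (W(r, Y) = √(Y + 15*(-1/71)) = √(Y - 15/71) = √(-15/71 + Y))
-12695 - W(10, 49) = -12695 - √(-1065 + 5041*49)/71 = -12695 - √(-1065 + 247009)/71 = -12695 - √245944/71 = -12695 - 2*√61486/71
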